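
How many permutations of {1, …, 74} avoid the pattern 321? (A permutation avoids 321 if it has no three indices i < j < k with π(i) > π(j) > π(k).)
C_74 = 311496878311103321137536291518809134027240

These 321-avoiding permutations are counted by the Catalan number C_n = (1/(n + 1)) · C(2n, n). For n = 74: C_74 = (1/75) · C(148, 74) = 23362265873332749085315221863910685052043000/75 = 311496878311103321137536291518809134027240.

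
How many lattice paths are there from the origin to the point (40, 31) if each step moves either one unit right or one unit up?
Number of paths = 126764178842844806648

A monotone lattice path from (0, 0) to (40, 31) consists of 40 east steps and 31 north steps in some order, so it is determined by which 40 of the 71 steps are east. The count is C(71, 40) = 126764178842844806648.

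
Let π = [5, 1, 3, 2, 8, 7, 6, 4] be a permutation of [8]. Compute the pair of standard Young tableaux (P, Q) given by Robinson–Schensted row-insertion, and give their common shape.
P = [1, 2, 4] / [3, 6] / [5, 7] / [8];  Q = [1, 3, 5] / [2, 6] / [4, 7] / [8];  common shape = (3, 2, 2, 1)

Row-insert the values π_1, π_2, … into P one at a time, bumping the leftmost entry strictly greater than the inserted value down to the next row. The recording tableau Q records, in position (i, j), the step at which that cell was added to P.
  Insert 5 (step 1): P = [5];  Q = [1]
  Insert 1 (step 2): P = [1] / [5];  Q = [1] / [2]
  Insert 3 (step 3): P = [1, 3] / [5];  Q = [1, 3] / [2]
  Insert 2 (step 4): P = [1, 2] / [3] / [5];  Q = [1, 3] / [2] / [4]
  Insert 8 (step 5): P = [1, 2, 8] / [3] / [5];  Q = [1, 3, 5] / [2] / [4]
  Insert 7 (step 6): P = [1, 2, 7] / [3, 8] / [5];  Q = [1, 3, 5] / [2, 6] / [4]
  Insert 6 (step 7): P = [1, 2, 6] / [3, 7] / [5, 8];  Q = [1, 3, 5] / [2, 6] / [4, 7]
  Insert 4 (step 8): P = [1, 2, 4] / [3, 6] / [5, 7] / [8];  Q = [1, 3, 5] / [2, 6] / [4, 7] / [8]
Final shape: (3, 2, 2, 1).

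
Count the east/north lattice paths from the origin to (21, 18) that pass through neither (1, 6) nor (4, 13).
Number of paths = 60738039750

Inclusion–exclusion. Total paths: C(39, 21) = 62359143990. Through P₁: C(7, 1)·C(32, 20) = 1580549880. Through P₂: C(17, 4)·C(22, 17) = 62674920. Since P₁ is strictly southwest of P₂, a monotone path through both must visit P₁ then P₂; paths through both = C(7, 1)·C(10, 3)·C(22, 17) = 22120560. Avoid both = 62359143990 − 1580549880 − 62674920 + 22120560 = 60738039750.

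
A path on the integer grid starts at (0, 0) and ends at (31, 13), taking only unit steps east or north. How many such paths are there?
Number of paths = 51915526432

A monotone lattice path from (0, 0) to (31, 13) consists of 31 east steps and 13 north steps in some order, so it is determined by which 31 of the 44 steps are east. The count is C(44, 31) = 51915526432.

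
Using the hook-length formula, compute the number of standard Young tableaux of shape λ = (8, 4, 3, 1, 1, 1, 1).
# SYT of shape (8, 4, 3, 1, 1, 1, 1) = 23094500

Hook-length formula: f^λ = n! / Π hook(c), product over all cells c of the Young diagram. For λ = (8, 4, 3, 1, 1, 1, 1), n = 19 boxes. Hook lengths by row (left-to-right, top-to-bottom): [14, 9, 8, 6, 4, 3, 2, 1]; [9, 4, 3, 1]; [7, 2, 1]; [4]; [3]; [2]; [1]. Product of hooks = 5267275776. So f^λ = 19! / 5267275776 = 121645100408832000 / 5267275776 = 23094500.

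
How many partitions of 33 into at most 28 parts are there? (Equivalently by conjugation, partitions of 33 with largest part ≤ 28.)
p(33, parts ≤ 28) = 10131

Use the recurrence p(n, m) = p(n, m−1) + p(n−m, m): either the largest part is < m (count p(n, m−1)) or the largest part is exactly m (remove one copy of m, count p(n−m, m)). With p(0, ·) = 1 this gives p(33, parts ≤ 28) = 10131. (By conjugating Young diagrams, this also counts partitions of 33 into at most 28 parts.)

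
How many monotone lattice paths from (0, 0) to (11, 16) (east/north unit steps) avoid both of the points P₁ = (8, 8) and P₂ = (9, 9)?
Number of paths = 10090665

Inclusion–exclusion. Total paths: C(27, 11) = 13037895. Through P₁: C(16, 8)·C(11, 3) = 2123550. Through P₂: C(18, 9)·C(9, 2) = 1750320. Since P₁ is strictly southwest of P₂, a monotone path through both must visit P₁ then P₂; paths through both = C(16, 8)·C(2, 1)·C(9, 2) = 926640. Avoid both = 13037895 − 2123550 − 1750320 + 926640 = 10090665.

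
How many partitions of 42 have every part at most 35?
p(42, parts ≤ 35) = 53144

Use the recurrence p(n, m) = p(n, m−1) + p(n−m, m): either the largest part is < m (count p(n, m−1)) or the largest part is exactly m (remove one copy of m, count p(n−m, m)). With p(0, ·) = 1 this gives p(42, parts ≤ 35) = 53144. (By conjugating Young diagrams, this also counts partitions of 42 into at most 35 parts.)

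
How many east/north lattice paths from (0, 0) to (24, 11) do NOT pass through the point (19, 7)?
Number of paths = 334343100

Total paths from (0, 0) to (24, 11): C(35, 24) = 417225900. Paths through (19, 7): (paths (0, 0) → (19, 7)) × (paths (19, 7) → (24, 11)) = C(26, 19) · C(9, 5) = 657800 · 126 = 82882800. Avoidance count = 417225900 − 82882800 = 334343100.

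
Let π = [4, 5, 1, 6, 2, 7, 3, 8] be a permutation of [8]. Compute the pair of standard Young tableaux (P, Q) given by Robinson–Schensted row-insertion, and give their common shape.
P = [1, 2, 3, 7, 8] / [4, 5, 6];  Q = [1, 2, 4, 6, 8] / [3, 5, 7];  common shape = (5, 3)

Row-insert the values π_1, π_2, … into P one at a time, bumping the leftmost entry strictly greater than the inserted value down to the next row. The recording tableau Q records, in position (i, j), the step at which that cell was added to P.
  Insert 4 (step 1): P = [4];  Q = [1]
  Insert 5 (step 2): P = [4, 5];  Q = [1, 2]
  Insert 1 (step 3): P = [1, 5] / [4];  Q = [1, 2] / [3]
  Insert 6 (step 4): P = [1, 5, 6] / [4];  Q = [1, 2, 4] / [3]
  Insert 2 (step 5): P = [1, 2, 6] / [4, 5];  Q = [1, 2, 4] / [3, 5]
  Insert 7 (step 6): P = [1, 2, 6, 7] / [4, 5];  Q = [1, 2, 4, 6] / [3, 5]
  Insert 3 (step 7): P = [1, 2, 3, 7] / [4, 5, 6];  Q = [1, 2, 4, 6] / [3, 5, 7]
  Insert 8 (step 8): P = [1, 2, 3, 7, 8] / [4, 5, 6];  Q = [1, 2, 4, 6, 8] / [3, 5, 7]
Final shape: (5, 3).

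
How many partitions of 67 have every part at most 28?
p(67, parts ≤ 28) = 2533018

Use the recurrence p(n, m) = p(n, m−1) + p(n−m, m): either the largest part is < m (count p(n, m−1)) or the largest part is exactly m (remove one copy of m, count p(n−m, m)). With p(0, ·) = 1 this gives p(67, parts ≤ 28) = 2533018. (By conjugating Young diagrams, this also counts partitions of 67 into at most 28 parts.)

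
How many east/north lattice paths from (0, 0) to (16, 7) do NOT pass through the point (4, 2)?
Number of paths = 152337

Total paths from (0, 0) to (16, 7): C(23, 16) = 245157. Paths through (4, 2): (paths (0, 0) → (4, 2)) × (paths (4, 2) → (16, 7)) = C(6, 4) · C(17, 12) = 15 · 6188 = 92820. Avoidance count = 245157 − 92820 = 152337.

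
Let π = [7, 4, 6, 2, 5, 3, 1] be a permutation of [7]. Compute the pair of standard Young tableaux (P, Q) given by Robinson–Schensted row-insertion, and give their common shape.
P = [1, 3] / [2, 5] / [4] / [6] / [7];  Q = [1, 3] / [2, 5] / [4] / [6] / [7];  common shape = (2, 2, 1, 1, 1)

Row-insert the values π_1, π_2, … into P one at a time, bumping the leftmost entry strictly greater than the inserted value down to the next row. The recording tableau Q records, in position (i, j), the step at which that cell was added to P.
  Insert 7 (step 1): P = [7];  Q = [1]
  Insert 4 (step 2): P = [4] / [7];  Q = [1] / [2]
  Insert 6 (step 3): P = [4, 6] / [7];  Q = [1, 3] / [2]
  Insert 2 (step 4): P = [2, 6] / [4] / [7];  Q = [1, 3] / [2] / [4]
  Insert 5 (step 5): P = [2, 5] / [4, 6] / [7];  Q = [1, 3] / [2, 5] / [4]
  Insert 3 (step 6): P = [2, 3] / [4, 5] / [6] / [7];  Q = [1, 3] / [2, 5] / [4] / [6]
  Insert 1 (step 7): P = [1, 3] / [2, 5] / [4] / [6] / [7];  Q = [1, 3] / [2, 5] / [4] / [6] / [7]
Final shape: (2, 2, 1, 1, 1).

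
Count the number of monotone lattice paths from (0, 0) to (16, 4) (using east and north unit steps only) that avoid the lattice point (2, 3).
Number of paths = 4695

Total paths from (0, 0) to (16, 4): C(20, 16) = 4845. Paths through (2, 3): (paths (0, 0) → (2, 3)) × (paths (2, 3) → (16, 4)) = C(5, 2) · C(15, 14) = 10 · 15 = 150. Avoidance count = 4845 − 150 = 4695.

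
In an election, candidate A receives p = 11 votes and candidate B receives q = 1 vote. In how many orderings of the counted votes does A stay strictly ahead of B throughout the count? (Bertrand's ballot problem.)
Strict-lead orderings = 10

Total orderings of the 12 votes with 11 for A: C(12, 11) = 12. By the Bertrand ballot formula (Cycle Lemma / reflection principle), the number of orderings in which A is strictly ahead of B throughout is (p − q)/(p + q) · C(p + q, p) = (11 − 1)/(11 + 1) · 12 = 10.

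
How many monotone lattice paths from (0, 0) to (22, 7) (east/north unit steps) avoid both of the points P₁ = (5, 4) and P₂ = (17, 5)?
Number of paths = 898524

Inclusion–exclusion. Total paths: C(29, 22) = 1560780. Through P₁: C(9, 5)·C(20, 17) = 143640. Through P₂: C(22, 17)·C(7, 5) = 553014. Since P₁ is strictly southwest of P₂, a monotone path through both must visit P₁ then P₂; paths through both = C(9, 5)·C(13, 12)·C(7, 5) = 34398. Avoid both = 1560780 − 143640 − 553014 + 34398 = 898524.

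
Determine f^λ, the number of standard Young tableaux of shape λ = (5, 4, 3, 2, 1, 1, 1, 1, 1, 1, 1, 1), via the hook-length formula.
# SYT of shape (5, 4, 3, 2, 1, 1, 1, 1, 1, 1, 1, 1) = 219490128

Hook-length formula: f^λ = n! / Π hook(c), product over all cells c of the Young diagram. For λ = (5, 4, 3, 2, 1, 1, 1, 1, 1, 1, 1, 1), n = 22 boxes. Hook lengths by row (left-to-right, top-to-bottom): [16, 7, 5, 3, 1]; [14, 5, 3, 1]; [12, 3, 1]; [10, 1]; [8]; [7]; [6]; [5]; [4]; [3]; [2]; [1]. Product of hooks = 5120962560000. So f^λ = 22! / 5120962560000 = 1124000727777607680000 / 5120962560000 = 219490128.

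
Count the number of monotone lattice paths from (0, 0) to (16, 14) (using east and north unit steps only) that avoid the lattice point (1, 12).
Number of paths = 145420907

Total paths from (0, 0) to (16, 14): C(30, 16) = 145422675. Paths through (1, 12): (paths (0, 0) → (1, 12)) × (paths (1, 12) → (16, 14)) = C(13, 1) · C(17, 15) = 13 · 136 = 1768. Avoidance count = 145422675 − 1768 = 145420907.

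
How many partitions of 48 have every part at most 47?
p(48, parts ≤ 47) = 147272

Use the recurrence p(n, m) = p(n, m−1) + p(n−m, m): either the largest part is < m (count p(n, m−1)) or the largest part is exactly m (remove one copy of m, count p(n−m, m)). With p(0, ·) = 1 this gives p(48, parts ≤ 47) = 147272. (By conjugating Young diagrams, this also counts partitions of 48 into at most 47 parts.)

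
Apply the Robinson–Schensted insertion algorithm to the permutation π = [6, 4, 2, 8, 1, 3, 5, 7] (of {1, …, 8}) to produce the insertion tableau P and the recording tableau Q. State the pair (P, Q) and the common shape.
P = [1, 3, 5, 7] / [2, 8] / [4] / [6];  Q = [1, 4, 7, 8] / [2, 6] / [3] / [5];  common shape = (4, 2, 1, 1)

Row-insert the values π_1, π_2, … into P one at a time, bumping the leftmost entry strictly greater than the inserted value down to the next row. The recording tableau Q records, in position (i, j), the step at which that cell was added to P.
  Insert 6 (step 1): P = [6];  Q = [1]
  Insert 4 (step 2): P = [4] / [6];  Q = [1] / [2]
  Insert 2 (step 3): P = [2] / [4] / [6];  Q = [1] / [2] / [3]
  Insert 8 (step 4): P = [2, 8] / [4] / [6];  Q = [1, 4] / [2] / [3]
  Insert 1 (step 5): P = [1, 8] / [2] / [4] / [6];  Q = [1, 4] / [2] / [3] / [5]
  Insert 3 (step 6): P = [1, 3] / [2, 8] / [4] / [6];  Q = [1, 4] / [2, 6] / [3] / [5]
  Insert 5 (step 7): P = [1, 3, 5] / [2, 8] / [4] / [6];  Q = [1, 4, 7] / [2, 6] / [3] / [5]
  Insert 7 (step 8): P = [1, 3, 5, 7] / [2, 8] / [4] / [6];  Q = [1, 4, 7, 8] / [2, 6] / [3] / [5]
Final shape: (4, 2, 1, 1).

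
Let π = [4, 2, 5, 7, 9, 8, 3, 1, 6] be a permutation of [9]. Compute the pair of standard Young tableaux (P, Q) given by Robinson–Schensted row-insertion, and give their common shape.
P = [1, 3, 6, 8] / [2, 5, 7] / [4] / [9];  Q = [1, 3, 4, 5] / [2, 6, 9] / [7] / [8];  common shape = (4, 3, 1, 1)

Row-insert the values π_1, π_2, … into P one at a time, bumping the leftmost entry strictly greater than the inserted value down to the next row. The recording tableau Q records, in position (i, j), the step at which that cell was added to P.
  Insert 4 (step 1): P = [4];  Q = [1]
  Insert 2 (step 2): P = [2] / [4];  Q = [1] / [2]
  Insert 5 (step 3): P = [2, 5] / [4];  Q = [1, 3] / [2]
  Insert 7 (step 4): P = [2, 5, 7] / [4];  Q = [1, 3, 4] / [2]
  Insert 9 (step 5): P = [2, 5, 7, 9] / [4];  Q = [1, 3, 4, 5] / [2]
  Insert 8 (step 6): P = [2, 5, 7, 8] / [4, 9];  Q = [1, 3, 4, 5] / [2, 6]
  Insert 3 (step 7): P = [2, 3, 7, 8] / [4, 5] / [9];  Q = [1, 3, 4, 5] / [2, 6] / [7]
  Insert 1 (step 8): P = [1, 3, 7, 8] / [2, 5] / [4] / [9];  Q = [1, 3, 4, 5] / [2, 6] / [7] / [8]
  Insert 6 (step 9): P = [1, 3, 6, 8] / [2, 5, 7] / [4] / [9];  Q = [1, 3, 4, 5] / [2, 6, 9] / [7] / [8]
Final shape: (4, 3, 1, 1).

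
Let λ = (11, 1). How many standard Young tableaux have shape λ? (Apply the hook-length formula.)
# SYT of shape (11, 1) = 11

Hook-length formula: f^λ = n! / Π hook(c), product over all cells c of the Young diagram. For λ = (11, 1), n = 12 boxes. Hook lengths by row (left-to-right, top-to-bottom): [12, 10, 9, 8, 7, 6, 5, 4, 3, 2, 1]; [1]. Product of hooks = 43545600. So f^λ = 12! / 43545600 = 479001600 / 43545600 = 11.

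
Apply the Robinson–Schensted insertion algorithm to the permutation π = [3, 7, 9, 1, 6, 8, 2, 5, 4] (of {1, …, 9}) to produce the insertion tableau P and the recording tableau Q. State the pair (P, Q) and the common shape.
P = [1, 2, 4] / [3, 5, 8] / [6, 9] / [7];  Q = [1, 2, 3] / [4, 5, 6] / [7, 8] / [9];  common shape = (3, 3, 2, 1)

Row-insert the values π_1, π_2, … into P one at a time, bumping the leftmost entry strictly greater than the inserted value down to the next row. The recording tableau Q records, in position (i, j), the step at which that cell was added to P.
  Insert 3 (step 1): P = [3];  Q = [1]
  Insert 7 (step 2): P = [3, 7];  Q = [1, 2]
  Insert 9 (step 3): P = [3, 7, 9];  Q = [1, 2, 3]
  Insert 1 (step 4): P = [1, 7, 9] / [3];  Q = [1, 2, 3] / [4]
  Insert 6 (step 5): P = [1, 6, 9] / [3, 7];  Q = [1, 2, 3] / [4, 5]
  Insert 8 (step 6): P = [1, 6, 8] / [3, 7, 9];  Q = [1, 2, 3] / [4, 5, 6]
  Insert 2 (step 7): P = [1, 2, 8] / [3, 6, 9] / [7];  Q = [1, 2, 3] / [4, 5, 6] / [7]
  Insert 5 (step 8): P = [1, 2, 5] / [3, 6, 8] / [7, 9];  Q = [1, 2, 3] / [4, 5, 6] / [7, 8]
  Insert 4 (step 9): P = [1, 2, 4] / [3, 5, 8] / [6, 9] / [7];  Q = [1, 2, 3] / [4, 5, 6] / [7, 8] / [9]
Final shape: (3, 3, 2, 1).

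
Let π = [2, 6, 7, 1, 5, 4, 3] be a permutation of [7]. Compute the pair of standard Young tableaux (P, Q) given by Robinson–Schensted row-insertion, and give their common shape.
P = [1, 3, 7] / [2, 4] / [5] / [6];  Q = [1, 2, 3] / [4, 5] / [6] / [7];  common shape = (3, 2, 1, 1)

Row-insert the values π_1, π_2, … into P one at a time, bumping the leftmost entry strictly greater than the inserted value down to the next row. The recording tableau Q records, in position (i, j), the step at which that cell was added to P.
  Insert 2 (step 1): P = [2];  Q = [1]
  Insert 6 (step 2): P = [2, 6];  Q = [1, 2]
  Insert 7 (step 3): P = [2, 6, 7];  Q = [1, 2, 3]
  Insert 1 (step 4): P = [1, 6, 7] / [2];  Q = [1, 2, 3] / [4]
  Insert 5 (step 5): P = [1, 5, 7] / [2, 6];  Q = [1, 2, 3] / [4, 5]
  Insert 4 (step 6): P = [1, 4, 7] / [2, 5] / [6];  Q = [1, 2, 3] / [4, 5] / [6]
  Insert 3 (step 7): P = [1, 3, 7] / [2, 4] / [5] / [6];  Q = [1, 2, 3] / [4, 5] / [6] / [7]
Final shape: (3, 2, 1, 1).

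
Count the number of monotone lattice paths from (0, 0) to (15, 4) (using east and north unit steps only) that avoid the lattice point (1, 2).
Number of paths = 3516

Total paths from (0, 0) to (15, 4): C(19, 15) = 3876. Paths through (1, 2): (paths (0, 0) → (1, 2)) × (paths (1, 2) → (15, 4)) = C(3, 1) · C(16, 14) = 3 · 120 = 360. Avoidance count = 3876 − 360 = 3516.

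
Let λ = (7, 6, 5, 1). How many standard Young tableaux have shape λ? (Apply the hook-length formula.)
# SYT of shape (7, 6, 5, 1) = 5819814

Hook-length formula: f^λ = n! / Π hook(c), product over all cells c of the Young diagram. For λ = (7, 6, 5, 1), n = 19 boxes. Hook lengths by row (left-to-right, top-to-bottom): [10, 8, 7, 6, 5, 3, 1]; [8, 6, 5, 4, 3, 1]; [6, 4, 3, 2, 1]; [1]. Product of hooks = 20901888000. So f^λ = 19! / 20901888000 = 121645100408832000 / 20901888000 = 5819814.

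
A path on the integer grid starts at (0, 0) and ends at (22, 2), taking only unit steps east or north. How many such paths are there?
Number of paths = 276

A monotone lattice path from (0, 0) to (22, 2) consists of 22 east steps and 2 north steps in some order, so it is determined by which 22 of the 24 steps are east. The count is C(24, 22) = 276.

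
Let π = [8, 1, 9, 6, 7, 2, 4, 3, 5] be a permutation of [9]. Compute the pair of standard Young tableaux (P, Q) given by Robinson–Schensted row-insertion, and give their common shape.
P = [1, 2, 3, 5] / [4, 7] / [6, 9] / [8];  Q = [1, 3, 5, 9] / [2, 4] / [6, 7] / [8];  common shape = (4, 2, 2, 1)

Row-insert the values π_1, π_2, … into P one at a time, bumping the leftmost entry strictly greater than the inserted value down to the next row. The recording tableau Q records, in position (i, j), the step at which that cell was added to P.
  Insert 8 (step 1): P = [8];  Q = [1]
  Insert 1 (step 2): P = [1] / [8];  Q = [1] / [2]
  Insert 9 (step 3): P = [1, 9] / [8];  Q = [1, 3] / [2]
  Insert 6 (step 4): P = [1, 6] / [8, 9];  Q = [1, 3] / [2, 4]
  Insert 7 (step 5): P = [1, 6, 7] / [8, 9];  Q = [1, 3, 5] / [2, 4]
  Insert 2 (step 6): P = [1, 2, 7] / [6, 9] / [8];  Q = [1, 3, 5] / [2, 4] / [6]
  Insert 4 (step 7): P = [1, 2, 4] / [6, 7] / [8, 9];  Q = [1, 3, 5] / [2, 4] / [6, 7]
  Insert 3 (step 8): P = [1, 2, 3] / [4, 7] / [6, 9] / [8];  Q = [1, 3, 5] / [2, 4] / [6, 7] / [8]
  Insert 5 (step 9): P = [1, 2, 3, 5] / [4, 7] / [6, 9] / [8];  Q = [1, 3, 5, 9] / [2, 4] / [6, 7] / [8]
Final shape: (4, 2, 2, 1).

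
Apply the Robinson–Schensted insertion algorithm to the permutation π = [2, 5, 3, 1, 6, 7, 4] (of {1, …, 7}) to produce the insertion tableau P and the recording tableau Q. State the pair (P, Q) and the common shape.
P = [1, 3, 4, 7] / [2, 6] / [5];  Q = [1, 2, 5, 6] / [3, 7] / [4];  common shape = (4, 2, 1)

Row-insert the values π_1, π_2, … into P one at a time, bumping the leftmost entry strictly greater than the inserted value down to the next row. The recording tableau Q records, in position (i, j), the step at which that cell was added to P.
  Insert 2 (step 1): P = [2];  Q = [1]
  Insert 5 (step 2): P = [2, 5];  Q = [1, 2]
  Insert 3 (step 3): P = [2, 3] / [5];  Q = [1, 2] / [3]
  Insert 1 (step 4): P = [1, 3] / [2] / [5];  Q = [1, 2] / [3] / [4]
  Insert 6 (step 5): P = [1, 3, 6] / [2] / [5];  Q = [1, 2, 5] / [3] / [4]
  Insert 7 (step 6): P = [1, 3, 6, 7] / [2] / [5];  Q = [1, 2, 5, 6] / [3] / [4]
  Insert 4 (step 7): P = [1, 3, 4, 7] / [2, 6] / [5];  Q = [1, 2, 5, 6] / [3, 7] / [4]
Final shape: (4, 2, 1).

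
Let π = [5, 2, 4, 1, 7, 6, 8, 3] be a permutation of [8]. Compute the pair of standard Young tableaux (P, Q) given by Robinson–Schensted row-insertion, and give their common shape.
P = [1, 3, 6, 8] / [2, 4] / [5, 7];  Q = [1, 3, 5, 7] / [2, 6] / [4, 8];  common shape = (4, 2, 2)

Row-insert the values π_1, π_2, … into P one at a time, bumping the leftmost entry strictly greater than the inserted value down to the next row. The recording tableau Q records, in position (i, j), the step at which that cell was added to P.
  Insert 5 (step 1): P = [5];  Q = [1]
  Insert 2 (step 2): P = [2] / [5];  Q = [1] / [2]
  Insert 4 (step 3): P = [2, 4] / [5];  Q = [1, 3] / [2]
  Insert 1 (step 4): P = [1, 4] / [2] / [5];  Q = [1, 3] / [2] / [4]
  Insert 7 (step 5): P = [1, 4, 7] / [2] / [5];  Q = [1, 3, 5] / [2] / [4]
  Insert 6 (step 6): P = [1, 4, 6] / [2, 7] / [5];  Q = [1, 3, 5] / [2, 6] / [4]
  Insert 8 (step 7): P = [1, 4, 6, 8] / [2, 7] / [5];  Q = [1, 3, 5, 7] / [2, 6] / [4]
  Insert 3 (step 8): P = [1, 3, 6, 8] / [2, 4] / [5, 7];  Q = [1, 3, 5, 7] / [2, 6] / [4, 8]
Final shape: (4, 2, 2).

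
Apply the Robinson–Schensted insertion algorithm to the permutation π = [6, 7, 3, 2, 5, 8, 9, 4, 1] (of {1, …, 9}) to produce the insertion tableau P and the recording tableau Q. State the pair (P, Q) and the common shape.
P = [1, 4, 8, 9] / [2, 5] / [3, 7] / [6];  Q = [1, 2, 6, 7] / [3, 5] / [4, 8] / [9];  common shape = (4, 2, 2, 1)

Row-insert the values π_1, π_2, … into P one at a time, bumping the leftmost entry strictly greater than the inserted value down to the next row. The recording tableau Q records, in position (i, j), the step at which that cell was added to P.
  Insert 6 (step 1): P = [6];  Q = [1]
  Insert 7 (step 2): P = [6, 7];  Q = [1, 2]
  Insert 3 (step 3): P = [3, 7] / [6];  Q = [1, 2] / [3]
  Insert 2 (step 4): P = [2, 7] / [3] / [6];  Q = [1, 2] / [3] / [4]
  Insert 5 (step 5): P = [2, 5] / [3, 7] / [6];  Q = [1, 2] / [3, 5] / [4]
  Insert 8 (step 6): P = [2, 5, 8] / [3, 7] / [6];  Q = [1, 2, 6] / [3, 5] / [4]
  Insert 9 (step 7): P = [2, 5, 8, 9] / [3, 7] / [6];  Q = [1, 2, 6, 7] / [3, 5] / [4]
  Insert 4 (step 8): P = [2, 4, 8, 9] / [3, 5] / [6, 7];  Q = [1, 2, 6, 7] / [3, 5] / [4, 8]
  Insert 1 (step 9): P = [1, 4, 8, 9] / [2, 5] / [3, 7] / [6];  Q = [1, 2, 6, 7] / [3, 5] / [4, 8] / [9]
Final shape: (4, 2, 2, 1).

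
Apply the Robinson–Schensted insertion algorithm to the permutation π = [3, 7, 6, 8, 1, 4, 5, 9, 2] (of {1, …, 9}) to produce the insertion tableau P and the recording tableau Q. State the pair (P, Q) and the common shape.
P = [1, 2, 5, 9] / [3, 4, 8] / [6] / [7];  Q = [1, 2, 4, 8] / [3, 6, 7] / [5] / [9];  common shape = (4, 3, 1, 1)

Row-insert the values π_1, π_2, … into P one at a time, bumping the leftmost entry strictly greater than the inserted value down to the next row. The recording tableau Q records, in position (i, j), the step at which that cell was added to P.
  Insert 3 (step 1): P = [3];  Q = [1]
  Insert 7 (step 2): P = [3, 7];  Q = [1, 2]
  Insert 6 (step 3): P = [3, 6] / [7];  Q = [1, 2] / [3]
  Insert 8 (step 4): P = [3, 6, 8] / [7];  Q = [1, 2, 4] / [3]
  Insert 1 (step 5): P = [1, 6, 8] / [3] / [7];  Q = [1, 2, 4] / [3] / [5]
  Insert 4 (step 6): P = [1, 4, 8] / [3, 6] / [7];  Q = [1, 2, 4] / [3, 6] / [5]
  Insert 5 (step 7): P = [1, 4, 5] / [3, 6, 8] / [7];  Q = [1, 2, 4] / [3, 6, 7] / [5]
  Insert 9 (step 8): P = [1, 4, 5, 9] / [3, 6, 8] / [7];  Q = [1, 2, 4, 8] / [3, 6, 7] / [5]
  Insert 2 (step 9): P = [1, 2, 5, 9] / [3, 4, 8] / [6] / [7];  Q = [1, 2, 4, 8] / [3, 6, 7] / [5] / [9]
Final shape: (4, 3, 1, 1).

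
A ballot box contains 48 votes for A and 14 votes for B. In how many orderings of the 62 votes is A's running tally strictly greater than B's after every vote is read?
Strict-lead orderings = 15946539804825

Total orderings of the 62 votes with 48 for A: C(62, 48) = 29078984349975. By the Bertrand ballot formula (Cycle Lemma / reflection principle), the number of orderings in which A is strictly ahead of B throughout is (p − q)/(p + q) · C(p + q, p) = (48 − 14)/(48 + 14) · 29078984349975 = 15946539804825.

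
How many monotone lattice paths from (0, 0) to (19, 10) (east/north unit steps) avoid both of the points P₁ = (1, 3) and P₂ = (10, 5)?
Number of paths = 12535644

Inclusion–exclusion. Total paths: C(29, 19) = 20030010. Through P₁: C(4, 1)·C(25, 18) = 1922800. Through P₂: C(15, 10)·C(14, 9) = 6012006. Since P₁ is strictly southwest of P₂, a monotone path through both must visit P₁ then P₂; paths through both = C(4, 1)·C(11, 9)·C(14, 9) = 440440. Avoid both = 20030010 − 1922800 − 6012006 + 440440 = 12535644.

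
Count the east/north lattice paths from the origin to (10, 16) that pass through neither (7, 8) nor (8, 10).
Number of paths = 3565276

Inclusion–exclusion. Total paths: C(26, 10) = 5311735. Through P₁: C(15, 7)·C(11, 3) = 1061775. Through P₂: C(18, 8)·C(8, 2) = 1225224. Since P₁ is strictly southwest of P₂, a monotone path through both must visit P₁ then P₂; paths through both = C(15, 7)·C(3, 1)·C(8, 2) = 540540. Avoid both = 5311735 − 1061775 − 1225224 + 540540 = 3565276.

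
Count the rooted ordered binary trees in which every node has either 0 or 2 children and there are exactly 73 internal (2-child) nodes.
C_73 = 79463489365077377841208237632349268884500

These full binary trees are counted by the Catalan number C_n = (1/(n + 1)) · C(2n, n). For n = 73: C_73 = (1/74) · C(146, 73) = 5880298213015725960249409584793845897453000/74 = 79463489365077377841208237632349268884500.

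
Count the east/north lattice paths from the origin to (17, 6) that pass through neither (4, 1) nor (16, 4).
Number of paths = 50397

Inclusion–exclusion. Total paths: C(23, 17) = 100947. Through P₁: C(5, 4)·C(18, 13) = 42840. Through P₂: C(20, 16)·C(3, 1) = 14535. Since P₁ is strictly southwest of P₂, a monotone path through both must visit P₁ then P₂; paths through both = C(5, 4)·C(15, 12)·C(3, 1) = 6825. Avoid both = 100947 − 42840 − 14535 + 6825 = 50397.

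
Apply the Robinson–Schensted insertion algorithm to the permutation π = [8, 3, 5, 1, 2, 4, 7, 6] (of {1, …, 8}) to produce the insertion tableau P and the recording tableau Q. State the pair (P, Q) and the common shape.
P = [1, 2, 4, 6] / [3, 5, 7] / [8];  Q = [1, 3, 6, 7] / [2, 5, 8] / [4];  common shape = (4, 3, 1)

Row-insert the values π_1, π_2, … into P one at a time, bumping the leftmost entry strictly greater than the inserted value down to the next row. The recording tableau Q records, in position (i, j), the step at which that cell was added to P.
  Insert 8 (step 1): P = [8];  Q = [1]
  Insert 3 (step 2): P = [3] / [8];  Q = [1] / [2]
  Insert 5 (step 3): P = [3, 5] / [8];  Q = [1, 3] / [2]
  Insert 1 (step 4): P = [1, 5] / [3] / [8];  Q = [1, 3] / [2] / [4]
  Insert 2 (step 5): P = [1, 2] / [3, 5] / [8];  Q = [1, 3] / [2, 5] / [4]
  Insert 4 (step 6): P = [1, 2, 4] / [3, 5] / [8];  Q = [1, 3, 6] / [2, 5] / [4]
  Insert 7 (step 7): P = [1, 2, 4, 7] / [3, 5] / [8];  Q = [1, 3, 6, 7] / [2, 5] / [4]
  Insert 6 (step 8): P = [1, 2, 4, 6] / [3, 5, 7] / [8];  Q = [1, 3, 6, 7] / [2, 5, 8] / [4]
Final shape: (4, 3, 1).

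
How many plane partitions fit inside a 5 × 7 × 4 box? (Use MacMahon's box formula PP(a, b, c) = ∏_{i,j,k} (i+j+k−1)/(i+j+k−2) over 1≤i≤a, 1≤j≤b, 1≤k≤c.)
PP(5, 7, 4) = 868489479

Evaluate the triple product over i = 1..5, j = 1..7, k = 1..4. The factors are (2/1) · (3/2) · (4/3) · (5/4) · (3/2) · (4/3) · (5/4) · (6/5) · … (140 factors total). The numerators and denominators telescope so the product is an integer; carrying out the multiplication exactly gives PP(5, 7, 4) = 868489479.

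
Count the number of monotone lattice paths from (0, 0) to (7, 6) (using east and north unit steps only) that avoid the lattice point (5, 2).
Number of paths = 1401

Total paths from (0, 0) to (7, 6): C(13, 7) = 1716. Paths through (5, 2): (paths (0, 0) → (5, 2)) × (paths (5, 2) → (7, 6)) = C(7, 5) · C(6, 2) = 21 · 15 = 315. Avoidance count = 1716 − 315 = 1401.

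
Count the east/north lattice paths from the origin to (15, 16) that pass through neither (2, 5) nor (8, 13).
Number of paths = 231269931

Inclusion–exclusion. Total paths: C(31, 15) = 300540195. Through P₁: C(7, 2)·C(24, 13) = 52419024. Through P₂: C(21, 8)·C(10, 7) = 24418800. Since P₁ is strictly southwest of P₂, a monotone path through both must visit P₁ then P₂; paths through both = C(7, 2)·C(14, 6)·C(10, 7) = 7567560. Avoid both = 300540195 − 52419024 − 24418800 + 7567560 = 231269931.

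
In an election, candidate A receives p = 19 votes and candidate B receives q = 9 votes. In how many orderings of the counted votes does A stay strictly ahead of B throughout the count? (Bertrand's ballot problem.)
Strict-lead orderings = 2466750

Total orderings of the 28 votes with 19 for A: C(28, 19) = 6906900. By the Bertrand ballot formula (Cycle Lemma / reflection principle), the number of orderings in which A is strictly ahead of B throughout is (p − q)/(p + q) · C(p + q, p) = (19 − 9)/(19 + 9) · 6906900 = 2466750.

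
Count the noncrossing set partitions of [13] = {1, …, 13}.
C_13 = 742900

These noncrossing partitions are counted by the Catalan number C_n = (1/(n + 1)) · C(2n, n). For n = 13: C_13 = (1/14) · C(26, 13) = 10400600/14 = 742900.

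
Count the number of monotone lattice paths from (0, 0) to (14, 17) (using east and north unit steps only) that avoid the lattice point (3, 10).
Number of paths = 256080861

Total paths from (0, 0) to (14, 17): C(31, 14) = 265182525. Paths through (3, 10): (paths (0, 0) → (3, 10)) × (paths (3, 10) → (14, 17)) = C(13, 3) · C(18, 11) = 286 · 31824 = 9101664. Avoidance count = 265182525 − 9101664 = 256080861.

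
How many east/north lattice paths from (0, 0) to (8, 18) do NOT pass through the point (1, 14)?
Number of paths = 1557325

Total paths from (0, 0) to (8, 18): C(26, 8) = 1562275. Paths through (1, 14): (paths (0, 0) → (1, 14)) × (paths (1, 14) → (8, 18)) = C(15, 1) · C(11, 7) = 15 · 330 = 4950. Avoidance count = 1562275 − 4950 = 1557325.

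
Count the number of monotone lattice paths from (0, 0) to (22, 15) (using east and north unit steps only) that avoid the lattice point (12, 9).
Number of paths = 7010408320

Total paths from (0, 0) to (22, 15): C(37, 22) = 9364199760. Paths through (12, 9): (paths (0, 0) → (12, 9)) × (paths (12, 9) → (22, 15)) = C(21, 12) · C(16, 10) = 293930 · 8008 = 2353791440. Avoidance count = 9364199760 − 2353791440 = 7010408320.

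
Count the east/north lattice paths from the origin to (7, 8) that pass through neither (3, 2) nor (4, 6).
Number of paths = 2735

Inclusion–exclusion. Total paths: C(15, 7) = 6435. Through P₁: C(5, 3)·C(10, 4) = 2100. Through P₂: C(10, 4)·C(5, 3) = 2100. Since P₁ is strictly southwest of P₂, a monotone path through both must visit P₁ then P₂; paths through both = C(5, 3)·C(5, 1)·C(5, 3) = 500. Avoid both = 6435 − 2100 − 2100 + 500 = 2735.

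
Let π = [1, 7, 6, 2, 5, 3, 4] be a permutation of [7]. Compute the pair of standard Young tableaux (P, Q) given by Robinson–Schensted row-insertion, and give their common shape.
P = [1, 2, 3, 4] / [5] / [6] / [7];  Q = [1, 2, 5, 7] / [3] / [4] / [6];  common shape = (4, 1, 1, 1)

Row-insert the values π_1, π_2, … into P one at a time, bumping the leftmost entry strictly greater than the inserted value down to the next row. The recording tableau Q records, in position (i, j), the step at which that cell was added to P.
  Insert 1 (step 1): P = [1];  Q = [1]
  Insert 7 (step 2): P = [1, 7];  Q = [1, 2]
  Insert 6 (step 3): P = [1, 6] / [7];  Q = [1, 2] / [3]
  Insert 2 (step 4): P = [1, 2] / [6] / [7];  Q = [1, 2] / [3] / [4]
  Insert 5 (step 5): P = [1, 2, 5] / [6] / [7];  Q = [1, 2, 5] / [3] / [4]
  Insert 3 (step 6): P = [1, 2, 3] / [5] / [6] / [7];  Q = [1, 2, 5] / [3] / [4] / [6]
  Insert 4 (step 7): P = [1, 2, 3, 4] / [5] / [6] / [7];  Q = [1, 2, 5, 7] / [3] / [4] / [6]
Final shape: (4, 1, 1, 1).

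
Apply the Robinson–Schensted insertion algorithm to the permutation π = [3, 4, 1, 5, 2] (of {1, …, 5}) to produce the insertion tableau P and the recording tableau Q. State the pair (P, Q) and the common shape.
P = [1, 2, 5] / [3, 4];  Q = [1, 2, 4] / [3, 5];  common shape = (3, 2)

Row-insert the values π_1, π_2, … into P one at a time, bumping the leftmost entry strictly greater than the inserted value down to the next row. The recording tableau Q records, in position (i, j), the step at which that cell was added to P.
  Insert 3 (step 1): P = [3];  Q = [1]
  Insert 4 (step 2): P = [3, 4];  Q = [1, 2]
  Insert 1 (step 3): P = [1, 4] / [3];  Q = [1, 2] / [3]
  Insert 5 (step 4): P = [1, 4, 5] / [3];  Q = [1, 2, 4] / [3]
  Insert 2 (step 5): P = [1, 2, 5] / [3, 4];  Q = [1, 2, 4] / [3, 5]
Final shape: (3, 2).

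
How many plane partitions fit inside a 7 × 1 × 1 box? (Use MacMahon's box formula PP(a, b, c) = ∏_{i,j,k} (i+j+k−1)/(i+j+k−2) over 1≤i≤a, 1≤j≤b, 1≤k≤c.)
PP(7, 1, 1) = 8

Evaluate the triple product over i = 1..7, j = 1..1, k = 1..1. The factors are (2/1) · (3/2) · (4/3) · (5/4) · (6/5) · (7/6) · (8/7). The numerators and denominators telescope so the product is an integer; carrying out the multiplication exactly gives PP(7, 1, 1) = 8.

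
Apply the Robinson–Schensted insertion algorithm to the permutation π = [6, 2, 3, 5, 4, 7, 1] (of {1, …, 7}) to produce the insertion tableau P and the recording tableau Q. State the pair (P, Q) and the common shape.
P = [1, 3, 4, 7] / [2] / [5] / [6];  Q = [1, 3, 4, 6] / [2] / [5] / [7];  common shape = (4, 1, 1, 1)

Row-insert the values π_1, π_2, … into P one at a time, bumping the leftmost entry strictly greater than the inserted value down to the next row. The recording tableau Q records, in position (i, j), the step at which that cell was added to P.
  Insert 6 (step 1): P = [6];  Q = [1]
  Insert 2 (step 2): P = [2] / [6];  Q = [1] / [2]
  Insert 3 (step 3): P = [2, 3] / [6];  Q = [1, 3] / [2]
  Insert 5 (step 4): P = [2, 3, 5] / [6];  Q = [1, 3, 4] / [2]
  Insert 4 (step 5): P = [2, 3, 4] / [5] / [6];  Q = [1, 3, 4] / [2] / [5]
  Insert 7 (step 6): P = [2, 3, 4, 7] / [5] / [6];  Q = [1, 3, 4, 6] / [2] / [5]
  Insert 1 (step 7): P = [1, 3, 4, 7] / [2] / [5] / [6];  Q = [1, 3, 4, 6] / [2] / [5] / [7]
Final shape: (4, 1, 1, 1).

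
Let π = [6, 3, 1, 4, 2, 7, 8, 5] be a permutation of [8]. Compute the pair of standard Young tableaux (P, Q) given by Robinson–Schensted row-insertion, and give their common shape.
P = [1, 2, 5, 8] / [3, 4, 7] / [6];  Q = [1, 4, 6, 7] / [2, 5, 8] / [3];  common shape = (4, 3, 1)

Row-insert the values π_1, π_2, … into P one at a time, bumping the leftmost entry strictly greater than the inserted value down to the next row. The recording tableau Q records, in position (i, j), the step at which that cell was added to P.
  Insert 6 (step 1): P = [6];  Q = [1]
  Insert 3 (step 2): P = [3] / [6];  Q = [1] / [2]
  Insert 1 (step 3): P = [1] / [3] / [6];  Q = [1] / [2] / [3]
  Insert 4 (step 4): P = [1, 4] / [3] / [6];  Q = [1, 4] / [2] / [3]
  Insert 2 (step 5): P = [1, 2] / [3, 4] / [6];  Q = [1, 4] / [2, 5] / [3]
  Insert 7 (step 6): P = [1, 2, 7] / [3, 4] / [6];  Q = [1, 4, 6] / [2, 5] / [3]
  Insert 8 (step 7): P = [1, 2, 7, 8] / [3, 4] / [6];  Q = [1, 4, 6, 7] / [2, 5] / [3]
  Insert 5 (step 8): P = [1, 2, 5, 8] / [3, 4, 7] / [6];  Q = [1, 4, 6, 7] / [2, 5, 8] / [3]
Final shape: (4, 3, 1).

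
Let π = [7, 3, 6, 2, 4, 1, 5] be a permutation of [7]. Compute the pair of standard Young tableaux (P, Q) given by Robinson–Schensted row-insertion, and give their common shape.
P = [1, 4, 5] / [2, 6] / [3] / [7];  Q = [1, 3, 7] / [2, 5] / [4] / [6];  common shape = (3, 2, 1, 1)

Row-insert the values π_1, π_2, … into P one at a time, bumping the leftmost entry strictly greater than the inserted value down to the next row. The recording tableau Q records, in position (i, j), the step at which that cell was added to P.
  Insert 7 (step 1): P = [7];  Q = [1]
  Insert 3 (step 2): P = [3] / [7];  Q = [1] / [2]
  Insert 6 (step 3): P = [3, 6] / [7];  Q = [1, 3] / [2]
  Insert 2 (step 4): P = [2, 6] / [3] / [7];  Q = [1, 3] / [2] / [4]
  Insert 4 (step 5): P = [2, 4] / [3, 6] / [7];  Q = [1, 3] / [2, 5] / [4]
  Insert 1 (step 6): P = [1, 4] / [2, 6] / [3] / [7];  Q = [1, 3] / [2, 5] / [4] / [6]
  Insert 5 (step 7): P = [1, 4, 5] / [2, 6] / [3] / [7];  Q = [1, 3, 7] / [2, 5] / [4] / [6]
Final shape: (3, 2, 1, 1).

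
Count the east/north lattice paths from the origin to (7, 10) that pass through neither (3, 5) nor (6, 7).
Number of paths = 7768

Inclusion–exclusion. Total paths: C(17, 7) = 19448. Through P₁: C(8, 3)·C(9, 4) = 7056. Through P₂: C(13, 6)·C(4, 1) = 6864. Since P₁ is strictly southwest of P₂, a monotone path through both must visit P₁ then P₂; paths through both = C(8, 3)·C(5, 3)·C(4, 1) = 2240. Avoid both = 19448 − 7056 − 6864 + 2240 = 7768.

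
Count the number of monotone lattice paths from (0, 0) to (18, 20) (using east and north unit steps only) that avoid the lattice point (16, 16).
Number of paths = 24561794760

Total paths from (0, 0) to (18, 20): C(38, 18) = 33578000610. Paths through (16, 16): (paths (0, 0) → (16, 16)) × (paths (16, 16) → (18, 20)) = C(32, 16) · C(6, 2) = 601080390 · 15 = 9016205850. Avoidance count = 33578000610 − 9016205850 = 24561794760.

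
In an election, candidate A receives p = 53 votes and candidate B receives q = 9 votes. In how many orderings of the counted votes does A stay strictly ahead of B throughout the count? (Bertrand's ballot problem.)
Strict-lead orderings = 14396935740

Total orderings of the 62 votes with 53 for A: C(62, 53) = 20286591270. By the Bertrand ballot formula (Cycle Lemma / reflection principle), the number of orderings in which A is strictly ahead of B throughout is (p − q)/(p + q) · C(p + q, p) = (53 − 9)/(53 + 9) · 20286591270 = 14396935740.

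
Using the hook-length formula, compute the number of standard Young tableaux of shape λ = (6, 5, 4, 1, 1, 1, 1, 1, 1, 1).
# SYT of shape (6, 5, 4, 1, 1, 1, 1, 1, 1, 1) = 458422272

Hook-length formula: f^λ = n! / Π hook(c), product over all cells c of the Young diagram. For λ = (6, 5, 4, 1, 1, 1, 1, 1, 1, 1), n = 22 boxes. Hook lengths by row (left-to-right, top-to-bottom): [15, 7, 6, 5, 3, 1]; [13, 5, 4, 3, 1]; [11, 3, 2, 1]; [7]; [6]; [5]; [4]; [3]; [2]; [1]. Product of hooks = 2451889440000. So f^λ = 22! / 2451889440000 = 1124000727777607680000 / 2451889440000 = 458422272.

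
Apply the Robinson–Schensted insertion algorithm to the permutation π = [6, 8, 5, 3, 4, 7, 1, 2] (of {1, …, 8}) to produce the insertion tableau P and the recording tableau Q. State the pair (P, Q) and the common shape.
P = [1, 2, 7] / [3, 4] / [5, 8] / [6];  Q = [1, 2, 6] / [3, 5] / [4, 8] / [7];  common shape = (3, 2, 2, 1)

Row-insert the values π_1, π_2, … into P one at a time, bumping the leftmost entry strictly greater than the inserted value down to the next row. The recording tableau Q records, in position (i, j), the step at which that cell was added to P.
  Insert 6 (step 1): P = [6];  Q = [1]
  Insert 8 (step 2): P = [6, 8];  Q = [1, 2]
  Insert 5 (step 3): P = [5, 8] / [6];  Q = [1, 2] / [3]
  Insert 3 (step 4): P = [3, 8] / [5] / [6];  Q = [1, 2] / [3] / [4]
  Insert 4 (step 5): P = [3, 4] / [5, 8] / [6];  Q = [1, 2] / [3, 5] / [4]
  Insert 7 (step 6): P = [3, 4, 7] / [5, 8] / [6];  Q = [1, 2, 6] / [3, 5] / [4]
  Insert 1 (step 7): P = [1, 4, 7] / [3, 8] / [5] / [6];  Q = [1, 2, 6] / [3, 5] / [4] / [7]
  Insert 2 (step 8): P = [1, 2, 7] / [3, 4] / [5, 8] / [6];  Q = [1, 2, 6] / [3, 5] / [4, 8] / [7]
Final shape: (3, 2, 2, 1).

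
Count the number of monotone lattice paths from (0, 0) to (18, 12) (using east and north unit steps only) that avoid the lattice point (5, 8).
Number of paths = 83430165

Total paths from (0, 0) to (18, 12): C(30, 18) = 86493225. Paths through (5, 8): (paths (0, 0) → (5, 8)) × (paths (5, 8) → (18, 12)) = C(13, 5) · C(17, 13) = 1287 · 2380 = 3063060. Avoidance count = 86493225 − 3063060 = 83430165.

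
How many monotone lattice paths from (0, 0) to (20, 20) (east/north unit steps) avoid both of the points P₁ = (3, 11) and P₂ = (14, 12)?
Number of paths = 107720236624

Inclusion–exclusion. Total paths: C(40, 20) = 137846528820. Through P₁: C(14, 3)·C(26, 17) = 1137336200. Through P₂: C(26, 14)·C(14, 6) = 29002073100. Since P₁ is strictly southwest of P₂, a monotone path through both must visit P₁ then P₂; paths through both = C(14, 3)·C(12, 11)·C(14, 6) = 13117104. Avoid both = 137846528820 − 1137336200 − 29002073100 + 13117104 = 107720236624.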